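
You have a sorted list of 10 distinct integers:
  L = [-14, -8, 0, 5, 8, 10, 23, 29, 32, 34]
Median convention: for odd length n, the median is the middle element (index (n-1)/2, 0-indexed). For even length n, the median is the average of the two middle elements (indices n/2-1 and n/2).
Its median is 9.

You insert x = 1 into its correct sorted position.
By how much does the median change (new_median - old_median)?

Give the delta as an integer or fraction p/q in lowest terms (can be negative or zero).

Old median = 9
After inserting x = 1: new sorted = [-14, -8, 0, 1, 5, 8, 10, 23, 29, 32, 34]
New median = 8
Delta = 8 - 9 = -1

Answer: -1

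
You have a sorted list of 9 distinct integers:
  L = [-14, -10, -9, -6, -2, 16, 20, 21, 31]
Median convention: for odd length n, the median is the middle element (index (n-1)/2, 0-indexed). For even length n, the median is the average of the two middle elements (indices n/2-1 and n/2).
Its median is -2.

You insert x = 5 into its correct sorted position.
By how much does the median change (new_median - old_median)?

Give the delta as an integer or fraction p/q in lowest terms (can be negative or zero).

Answer: 7/2

Derivation:
Old median = -2
After inserting x = 5: new sorted = [-14, -10, -9, -6, -2, 5, 16, 20, 21, 31]
New median = 3/2
Delta = 3/2 - -2 = 7/2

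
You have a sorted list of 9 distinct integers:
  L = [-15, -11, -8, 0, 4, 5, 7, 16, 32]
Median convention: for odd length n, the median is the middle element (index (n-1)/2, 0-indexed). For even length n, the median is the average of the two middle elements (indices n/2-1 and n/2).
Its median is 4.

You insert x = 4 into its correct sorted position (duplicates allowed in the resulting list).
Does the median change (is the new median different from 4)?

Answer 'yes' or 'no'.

Old median = 4
Insert x = 4
New median = 4
Changed? no

Answer: no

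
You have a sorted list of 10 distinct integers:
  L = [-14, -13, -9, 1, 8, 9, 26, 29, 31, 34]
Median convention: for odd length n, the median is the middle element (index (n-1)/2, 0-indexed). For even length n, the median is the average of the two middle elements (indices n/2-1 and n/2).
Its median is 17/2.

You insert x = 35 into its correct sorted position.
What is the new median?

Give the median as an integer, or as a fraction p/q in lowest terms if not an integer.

Old list (sorted, length 10): [-14, -13, -9, 1, 8, 9, 26, 29, 31, 34]
Old median = 17/2
Insert x = 35
Old length even (10). Middle pair: indices 4,5 = 8,9.
New length odd (11). New median = single middle element.
x = 35: 10 elements are < x, 0 elements are > x.
New sorted list: [-14, -13, -9, 1, 8, 9, 26, 29, 31, 34, 35]
New median = 9

Answer: 9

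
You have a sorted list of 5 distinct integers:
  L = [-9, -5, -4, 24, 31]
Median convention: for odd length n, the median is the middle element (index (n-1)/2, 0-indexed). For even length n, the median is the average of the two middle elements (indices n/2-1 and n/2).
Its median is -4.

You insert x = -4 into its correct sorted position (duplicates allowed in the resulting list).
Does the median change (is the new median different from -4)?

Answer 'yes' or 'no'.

Old median = -4
Insert x = -4
New median = -4
Changed? no

Answer: no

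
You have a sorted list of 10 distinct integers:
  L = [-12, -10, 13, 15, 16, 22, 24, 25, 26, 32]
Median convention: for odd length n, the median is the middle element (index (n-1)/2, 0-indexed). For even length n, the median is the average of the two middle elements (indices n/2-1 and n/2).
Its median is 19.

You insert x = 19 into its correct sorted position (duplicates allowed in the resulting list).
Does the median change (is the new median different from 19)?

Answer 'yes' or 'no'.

Answer: no

Derivation:
Old median = 19
Insert x = 19
New median = 19
Changed? no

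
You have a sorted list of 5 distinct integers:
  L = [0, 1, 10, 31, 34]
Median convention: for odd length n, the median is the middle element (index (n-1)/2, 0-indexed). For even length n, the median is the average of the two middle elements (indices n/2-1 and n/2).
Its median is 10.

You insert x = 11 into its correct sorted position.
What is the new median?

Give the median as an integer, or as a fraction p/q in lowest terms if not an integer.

Answer: 21/2

Derivation:
Old list (sorted, length 5): [0, 1, 10, 31, 34]
Old median = 10
Insert x = 11
Old length odd (5). Middle was index 2 = 10.
New length even (6). New median = avg of two middle elements.
x = 11: 3 elements are < x, 2 elements are > x.
New sorted list: [0, 1, 10, 11, 31, 34]
New median = 21/2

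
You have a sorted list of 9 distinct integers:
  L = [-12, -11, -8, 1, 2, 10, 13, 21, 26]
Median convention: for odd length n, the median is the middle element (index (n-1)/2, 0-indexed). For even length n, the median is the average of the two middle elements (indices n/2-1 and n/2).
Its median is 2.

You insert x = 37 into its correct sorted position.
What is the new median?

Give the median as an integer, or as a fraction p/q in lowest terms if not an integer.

Old list (sorted, length 9): [-12, -11, -8, 1, 2, 10, 13, 21, 26]
Old median = 2
Insert x = 37
Old length odd (9). Middle was index 4 = 2.
New length even (10). New median = avg of two middle elements.
x = 37: 9 elements are < x, 0 elements are > x.
New sorted list: [-12, -11, -8, 1, 2, 10, 13, 21, 26, 37]
New median = 6

Answer: 6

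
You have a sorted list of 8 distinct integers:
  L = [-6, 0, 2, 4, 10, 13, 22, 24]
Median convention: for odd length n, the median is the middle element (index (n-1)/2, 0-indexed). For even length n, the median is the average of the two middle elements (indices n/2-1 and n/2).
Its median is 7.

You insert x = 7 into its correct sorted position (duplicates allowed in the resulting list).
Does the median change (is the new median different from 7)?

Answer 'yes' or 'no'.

Answer: no

Derivation:
Old median = 7
Insert x = 7
New median = 7
Changed? no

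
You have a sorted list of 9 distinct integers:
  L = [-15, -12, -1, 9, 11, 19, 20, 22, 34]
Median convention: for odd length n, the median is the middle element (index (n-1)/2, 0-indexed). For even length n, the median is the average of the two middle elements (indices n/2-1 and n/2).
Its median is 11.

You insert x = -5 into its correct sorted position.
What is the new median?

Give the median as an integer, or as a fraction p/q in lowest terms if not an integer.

Old list (sorted, length 9): [-15, -12, -1, 9, 11, 19, 20, 22, 34]
Old median = 11
Insert x = -5
Old length odd (9). Middle was index 4 = 11.
New length even (10). New median = avg of two middle elements.
x = -5: 2 elements are < x, 7 elements are > x.
New sorted list: [-15, -12, -5, -1, 9, 11, 19, 20, 22, 34]
New median = 10

Answer: 10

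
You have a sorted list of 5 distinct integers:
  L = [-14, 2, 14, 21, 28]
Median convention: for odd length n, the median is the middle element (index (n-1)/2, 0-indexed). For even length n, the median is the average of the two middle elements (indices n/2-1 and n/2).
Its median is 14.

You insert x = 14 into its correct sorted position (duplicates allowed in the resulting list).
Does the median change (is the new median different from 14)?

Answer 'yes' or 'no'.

Old median = 14
Insert x = 14
New median = 14
Changed? no

Answer: no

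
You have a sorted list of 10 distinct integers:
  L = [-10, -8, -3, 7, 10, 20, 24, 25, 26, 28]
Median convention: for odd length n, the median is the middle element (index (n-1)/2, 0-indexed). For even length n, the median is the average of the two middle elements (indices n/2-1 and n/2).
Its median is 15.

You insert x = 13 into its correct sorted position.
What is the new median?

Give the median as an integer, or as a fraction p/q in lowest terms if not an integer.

Old list (sorted, length 10): [-10, -8, -3, 7, 10, 20, 24, 25, 26, 28]
Old median = 15
Insert x = 13
Old length even (10). Middle pair: indices 4,5 = 10,20.
New length odd (11). New median = single middle element.
x = 13: 5 elements are < x, 5 elements are > x.
New sorted list: [-10, -8, -3, 7, 10, 13, 20, 24, 25, 26, 28]
New median = 13

Answer: 13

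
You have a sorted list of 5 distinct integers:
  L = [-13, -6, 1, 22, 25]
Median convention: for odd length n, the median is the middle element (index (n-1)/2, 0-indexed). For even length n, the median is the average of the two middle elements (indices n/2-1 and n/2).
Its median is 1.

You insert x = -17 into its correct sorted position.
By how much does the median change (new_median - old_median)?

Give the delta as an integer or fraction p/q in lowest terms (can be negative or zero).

Old median = 1
After inserting x = -17: new sorted = [-17, -13, -6, 1, 22, 25]
New median = -5/2
Delta = -5/2 - 1 = -7/2

Answer: -7/2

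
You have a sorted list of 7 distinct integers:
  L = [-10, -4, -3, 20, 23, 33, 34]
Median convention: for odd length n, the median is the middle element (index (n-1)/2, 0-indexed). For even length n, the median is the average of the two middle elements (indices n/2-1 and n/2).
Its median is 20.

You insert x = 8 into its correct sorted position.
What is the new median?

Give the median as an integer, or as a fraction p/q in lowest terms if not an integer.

Answer: 14

Derivation:
Old list (sorted, length 7): [-10, -4, -3, 20, 23, 33, 34]
Old median = 20
Insert x = 8
Old length odd (7). Middle was index 3 = 20.
New length even (8). New median = avg of two middle elements.
x = 8: 3 elements are < x, 4 elements are > x.
New sorted list: [-10, -4, -3, 8, 20, 23, 33, 34]
New median = 14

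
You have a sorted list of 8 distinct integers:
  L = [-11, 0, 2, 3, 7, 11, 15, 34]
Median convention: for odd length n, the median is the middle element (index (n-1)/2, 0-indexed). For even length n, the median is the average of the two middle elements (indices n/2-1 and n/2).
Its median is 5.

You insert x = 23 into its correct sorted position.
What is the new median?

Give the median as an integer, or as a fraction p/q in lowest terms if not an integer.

Old list (sorted, length 8): [-11, 0, 2, 3, 7, 11, 15, 34]
Old median = 5
Insert x = 23
Old length even (8). Middle pair: indices 3,4 = 3,7.
New length odd (9). New median = single middle element.
x = 23: 7 elements are < x, 1 elements are > x.
New sorted list: [-11, 0, 2, 3, 7, 11, 15, 23, 34]
New median = 7

Answer: 7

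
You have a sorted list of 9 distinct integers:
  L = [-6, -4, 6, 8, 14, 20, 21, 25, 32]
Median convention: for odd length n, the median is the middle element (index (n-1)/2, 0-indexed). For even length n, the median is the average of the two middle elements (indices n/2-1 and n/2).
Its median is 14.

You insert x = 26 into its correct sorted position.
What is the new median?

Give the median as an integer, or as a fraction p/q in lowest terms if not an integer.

Old list (sorted, length 9): [-6, -4, 6, 8, 14, 20, 21, 25, 32]
Old median = 14
Insert x = 26
Old length odd (9). Middle was index 4 = 14.
New length even (10). New median = avg of two middle elements.
x = 26: 8 elements are < x, 1 elements are > x.
New sorted list: [-6, -4, 6, 8, 14, 20, 21, 25, 26, 32]
New median = 17

Answer: 17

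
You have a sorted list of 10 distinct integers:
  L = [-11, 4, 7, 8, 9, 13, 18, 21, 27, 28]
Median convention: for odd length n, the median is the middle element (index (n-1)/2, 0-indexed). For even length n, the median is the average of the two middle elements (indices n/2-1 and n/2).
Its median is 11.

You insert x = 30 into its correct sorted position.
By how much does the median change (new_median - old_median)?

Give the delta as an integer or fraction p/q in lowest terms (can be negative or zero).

Answer: 2

Derivation:
Old median = 11
After inserting x = 30: new sorted = [-11, 4, 7, 8, 9, 13, 18, 21, 27, 28, 30]
New median = 13
Delta = 13 - 11 = 2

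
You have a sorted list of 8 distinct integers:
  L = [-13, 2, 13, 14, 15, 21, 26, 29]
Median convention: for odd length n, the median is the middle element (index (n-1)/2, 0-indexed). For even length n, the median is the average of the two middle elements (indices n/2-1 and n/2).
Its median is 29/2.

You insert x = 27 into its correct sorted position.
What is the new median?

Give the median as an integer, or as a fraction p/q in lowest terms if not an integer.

Answer: 15

Derivation:
Old list (sorted, length 8): [-13, 2, 13, 14, 15, 21, 26, 29]
Old median = 29/2
Insert x = 27
Old length even (8). Middle pair: indices 3,4 = 14,15.
New length odd (9). New median = single middle element.
x = 27: 7 elements are < x, 1 elements are > x.
New sorted list: [-13, 2, 13, 14, 15, 21, 26, 27, 29]
New median = 15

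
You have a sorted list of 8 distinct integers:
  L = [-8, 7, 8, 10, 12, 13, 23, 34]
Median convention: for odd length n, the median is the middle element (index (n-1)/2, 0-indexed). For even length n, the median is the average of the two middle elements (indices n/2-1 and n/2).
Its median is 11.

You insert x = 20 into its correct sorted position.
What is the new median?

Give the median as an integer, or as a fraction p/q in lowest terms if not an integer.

Answer: 12

Derivation:
Old list (sorted, length 8): [-8, 7, 8, 10, 12, 13, 23, 34]
Old median = 11
Insert x = 20
Old length even (8). Middle pair: indices 3,4 = 10,12.
New length odd (9). New median = single middle element.
x = 20: 6 elements are < x, 2 elements are > x.
New sorted list: [-8, 7, 8, 10, 12, 13, 20, 23, 34]
New median = 12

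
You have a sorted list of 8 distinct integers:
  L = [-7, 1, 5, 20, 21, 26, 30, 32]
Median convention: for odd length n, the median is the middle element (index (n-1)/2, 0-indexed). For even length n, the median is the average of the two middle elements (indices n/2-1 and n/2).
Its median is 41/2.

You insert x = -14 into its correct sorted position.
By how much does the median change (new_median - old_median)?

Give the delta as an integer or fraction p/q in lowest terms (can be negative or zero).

Old median = 41/2
After inserting x = -14: new sorted = [-14, -7, 1, 5, 20, 21, 26, 30, 32]
New median = 20
Delta = 20 - 41/2 = -1/2

Answer: -1/2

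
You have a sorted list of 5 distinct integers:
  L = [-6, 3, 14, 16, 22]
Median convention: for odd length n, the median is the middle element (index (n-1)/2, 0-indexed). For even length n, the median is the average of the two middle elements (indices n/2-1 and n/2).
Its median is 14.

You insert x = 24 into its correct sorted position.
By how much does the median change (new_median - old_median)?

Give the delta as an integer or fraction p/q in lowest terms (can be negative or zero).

Old median = 14
After inserting x = 24: new sorted = [-6, 3, 14, 16, 22, 24]
New median = 15
Delta = 15 - 14 = 1

Answer: 1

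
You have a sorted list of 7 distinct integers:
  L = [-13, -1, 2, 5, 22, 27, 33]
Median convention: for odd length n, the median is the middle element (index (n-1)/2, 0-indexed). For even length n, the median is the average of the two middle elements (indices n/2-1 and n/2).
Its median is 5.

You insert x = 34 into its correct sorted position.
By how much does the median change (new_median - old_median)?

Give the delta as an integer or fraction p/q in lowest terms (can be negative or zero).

Old median = 5
After inserting x = 34: new sorted = [-13, -1, 2, 5, 22, 27, 33, 34]
New median = 27/2
Delta = 27/2 - 5 = 17/2

Answer: 17/2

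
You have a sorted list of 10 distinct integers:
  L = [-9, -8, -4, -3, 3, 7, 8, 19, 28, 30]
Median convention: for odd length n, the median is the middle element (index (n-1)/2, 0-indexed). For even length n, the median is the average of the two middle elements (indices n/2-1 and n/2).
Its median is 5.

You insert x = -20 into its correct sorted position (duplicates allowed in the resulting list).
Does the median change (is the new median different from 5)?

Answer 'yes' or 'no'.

Old median = 5
Insert x = -20
New median = 3
Changed? yes

Answer: yes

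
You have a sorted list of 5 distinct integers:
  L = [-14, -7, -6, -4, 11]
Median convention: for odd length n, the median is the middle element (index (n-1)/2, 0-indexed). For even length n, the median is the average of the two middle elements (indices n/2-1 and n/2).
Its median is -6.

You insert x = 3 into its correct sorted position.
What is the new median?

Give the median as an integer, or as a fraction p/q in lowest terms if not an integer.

Old list (sorted, length 5): [-14, -7, -6, -4, 11]
Old median = -6
Insert x = 3
Old length odd (5). Middle was index 2 = -6.
New length even (6). New median = avg of two middle elements.
x = 3: 4 elements are < x, 1 elements are > x.
New sorted list: [-14, -7, -6, -4, 3, 11]
New median = -5

Answer: -5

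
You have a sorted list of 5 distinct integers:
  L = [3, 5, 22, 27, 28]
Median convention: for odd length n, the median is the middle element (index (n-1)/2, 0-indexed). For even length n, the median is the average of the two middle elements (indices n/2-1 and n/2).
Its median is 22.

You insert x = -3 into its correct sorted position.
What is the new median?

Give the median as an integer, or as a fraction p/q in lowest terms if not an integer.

Answer: 27/2

Derivation:
Old list (sorted, length 5): [3, 5, 22, 27, 28]
Old median = 22
Insert x = -3
Old length odd (5). Middle was index 2 = 22.
New length even (6). New median = avg of two middle elements.
x = -3: 0 elements are < x, 5 elements are > x.
New sorted list: [-3, 3, 5, 22, 27, 28]
New median = 27/2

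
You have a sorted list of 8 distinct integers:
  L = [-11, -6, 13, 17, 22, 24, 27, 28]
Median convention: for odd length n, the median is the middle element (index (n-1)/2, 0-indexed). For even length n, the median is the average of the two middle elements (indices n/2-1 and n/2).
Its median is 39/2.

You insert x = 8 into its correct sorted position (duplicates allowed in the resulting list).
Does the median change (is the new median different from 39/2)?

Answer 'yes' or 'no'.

Old median = 39/2
Insert x = 8
New median = 17
Changed? yes

Answer: yes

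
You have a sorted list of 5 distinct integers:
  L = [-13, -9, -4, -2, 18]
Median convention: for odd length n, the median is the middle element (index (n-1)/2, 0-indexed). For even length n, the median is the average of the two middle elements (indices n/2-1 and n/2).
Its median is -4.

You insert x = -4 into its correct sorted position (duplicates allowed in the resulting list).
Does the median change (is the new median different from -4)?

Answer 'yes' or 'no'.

Old median = -4
Insert x = -4
New median = -4
Changed? no

Answer: no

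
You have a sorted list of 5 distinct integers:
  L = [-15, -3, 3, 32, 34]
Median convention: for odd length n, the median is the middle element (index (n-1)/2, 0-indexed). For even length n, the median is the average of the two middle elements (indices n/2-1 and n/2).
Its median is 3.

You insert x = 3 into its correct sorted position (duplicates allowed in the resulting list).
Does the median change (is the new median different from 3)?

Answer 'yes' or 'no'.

Old median = 3
Insert x = 3
New median = 3
Changed? no

Answer: no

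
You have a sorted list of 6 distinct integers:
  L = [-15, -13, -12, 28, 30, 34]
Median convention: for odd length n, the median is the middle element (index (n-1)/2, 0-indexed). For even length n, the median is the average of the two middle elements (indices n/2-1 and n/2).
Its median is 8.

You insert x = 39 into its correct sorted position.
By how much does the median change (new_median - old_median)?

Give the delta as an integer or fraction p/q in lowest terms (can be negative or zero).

Old median = 8
After inserting x = 39: new sorted = [-15, -13, -12, 28, 30, 34, 39]
New median = 28
Delta = 28 - 8 = 20

Answer: 20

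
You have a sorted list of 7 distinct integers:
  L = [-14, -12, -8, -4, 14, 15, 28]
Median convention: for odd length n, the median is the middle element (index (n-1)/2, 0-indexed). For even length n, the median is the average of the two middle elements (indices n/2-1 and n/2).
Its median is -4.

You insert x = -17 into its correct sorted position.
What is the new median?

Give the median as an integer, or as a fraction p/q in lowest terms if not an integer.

Old list (sorted, length 7): [-14, -12, -8, -4, 14, 15, 28]
Old median = -4
Insert x = -17
Old length odd (7). Middle was index 3 = -4.
New length even (8). New median = avg of two middle elements.
x = -17: 0 elements are < x, 7 elements are > x.
New sorted list: [-17, -14, -12, -8, -4, 14, 15, 28]
New median = -6

Answer: -6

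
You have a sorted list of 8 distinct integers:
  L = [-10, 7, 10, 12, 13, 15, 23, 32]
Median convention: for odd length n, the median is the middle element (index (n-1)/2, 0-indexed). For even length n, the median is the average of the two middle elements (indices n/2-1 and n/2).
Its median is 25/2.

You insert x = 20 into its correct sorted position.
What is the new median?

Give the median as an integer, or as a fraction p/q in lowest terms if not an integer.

Old list (sorted, length 8): [-10, 7, 10, 12, 13, 15, 23, 32]
Old median = 25/2
Insert x = 20
Old length even (8). Middle pair: indices 3,4 = 12,13.
New length odd (9). New median = single middle element.
x = 20: 6 elements are < x, 2 elements are > x.
New sorted list: [-10, 7, 10, 12, 13, 15, 20, 23, 32]
New median = 13

Answer: 13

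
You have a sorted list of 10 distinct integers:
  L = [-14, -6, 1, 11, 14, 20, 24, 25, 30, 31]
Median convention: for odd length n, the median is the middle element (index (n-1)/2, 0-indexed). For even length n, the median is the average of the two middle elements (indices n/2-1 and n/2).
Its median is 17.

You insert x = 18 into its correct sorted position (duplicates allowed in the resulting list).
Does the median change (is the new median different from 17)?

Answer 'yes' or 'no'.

Answer: yes

Derivation:
Old median = 17
Insert x = 18
New median = 18
Changed? yes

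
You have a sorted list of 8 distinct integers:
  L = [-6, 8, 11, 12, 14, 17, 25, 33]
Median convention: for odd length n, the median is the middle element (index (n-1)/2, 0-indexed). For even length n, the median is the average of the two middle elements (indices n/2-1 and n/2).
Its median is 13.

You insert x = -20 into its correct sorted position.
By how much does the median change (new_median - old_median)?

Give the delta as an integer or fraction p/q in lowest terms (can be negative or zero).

Old median = 13
After inserting x = -20: new sorted = [-20, -6, 8, 11, 12, 14, 17, 25, 33]
New median = 12
Delta = 12 - 13 = -1

Answer: -1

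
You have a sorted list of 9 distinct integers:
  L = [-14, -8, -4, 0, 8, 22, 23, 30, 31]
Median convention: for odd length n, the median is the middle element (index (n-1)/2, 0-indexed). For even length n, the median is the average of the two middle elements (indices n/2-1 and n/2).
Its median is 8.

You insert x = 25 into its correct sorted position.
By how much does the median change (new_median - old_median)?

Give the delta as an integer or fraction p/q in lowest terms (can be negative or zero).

Answer: 7

Derivation:
Old median = 8
After inserting x = 25: new sorted = [-14, -8, -4, 0, 8, 22, 23, 25, 30, 31]
New median = 15
Delta = 15 - 8 = 7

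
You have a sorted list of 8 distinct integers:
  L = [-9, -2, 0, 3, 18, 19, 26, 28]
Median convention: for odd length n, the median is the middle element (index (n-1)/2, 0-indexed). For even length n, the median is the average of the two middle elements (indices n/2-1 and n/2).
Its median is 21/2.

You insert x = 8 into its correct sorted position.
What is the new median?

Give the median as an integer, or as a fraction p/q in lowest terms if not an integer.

Answer: 8

Derivation:
Old list (sorted, length 8): [-9, -2, 0, 3, 18, 19, 26, 28]
Old median = 21/2
Insert x = 8
Old length even (8). Middle pair: indices 3,4 = 3,18.
New length odd (9). New median = single middle element.
x = 8: 4 elements are < x, 4 elements are > x.
New sorted list: [-9, -2, 0, 3, 8, 18, 19, 26, 28]
New median = 8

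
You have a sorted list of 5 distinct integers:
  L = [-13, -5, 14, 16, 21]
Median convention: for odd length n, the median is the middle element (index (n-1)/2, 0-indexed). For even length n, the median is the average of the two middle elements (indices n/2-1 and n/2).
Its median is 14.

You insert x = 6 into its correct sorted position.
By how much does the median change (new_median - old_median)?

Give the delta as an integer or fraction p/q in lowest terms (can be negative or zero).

Answer: -4

Derivation:
Old median = 14
After inserting x = 6: new sorted = [-13, -5, 6, 14, 16, 21]
New median = 10
Delta = 10 - 14 = -4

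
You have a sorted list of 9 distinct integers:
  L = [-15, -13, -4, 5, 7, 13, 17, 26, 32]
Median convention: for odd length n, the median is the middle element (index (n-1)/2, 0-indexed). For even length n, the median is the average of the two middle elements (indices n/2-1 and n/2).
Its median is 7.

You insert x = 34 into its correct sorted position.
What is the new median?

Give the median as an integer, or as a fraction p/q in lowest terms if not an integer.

Answer: 10

Derivation:
Old list (sorted, length 9): [-15, -13, -4, 5, 7, 13, 17, 26, 32]
Old median = 7
Insert x = 34
Old length odd (9). Middle was index 4 = 7.
New length even (10). New median = avg of two middle elements.
x = 34: 9 elements are < x, 0 elements are > x.
New sorted list: [-15, -13, -4, 5, 7, 13, 17, 26, 32, 34]
New median = 10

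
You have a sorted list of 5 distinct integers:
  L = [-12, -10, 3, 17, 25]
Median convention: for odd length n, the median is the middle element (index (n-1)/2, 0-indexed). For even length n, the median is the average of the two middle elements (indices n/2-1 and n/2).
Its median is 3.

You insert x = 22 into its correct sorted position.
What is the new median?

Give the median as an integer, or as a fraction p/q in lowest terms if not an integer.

Answer: 10

Derivation:
Old list (sorted, length 5): [-12, -10, 3, 17, 25]
Old median = 3
Insert x = 22
Old length odd (5). Middle was index 2 = 3.
New length even (6). New median = avg of two middle elements.
x = 22: 4 elements are < x, 1 elements are > x.
New sorted list: [-12, -10, 3, 17, 22, 25]
New median = 10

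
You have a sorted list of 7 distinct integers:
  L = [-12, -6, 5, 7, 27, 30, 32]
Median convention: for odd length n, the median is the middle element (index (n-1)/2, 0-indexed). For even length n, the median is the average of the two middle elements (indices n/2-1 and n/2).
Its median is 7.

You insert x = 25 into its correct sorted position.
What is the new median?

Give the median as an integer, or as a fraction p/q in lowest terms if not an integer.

Old list (sorted, length 7): [-12, -6, 5, 7, 27, 30, 32]
Old median = 7
Insert x = 25
Old length odd (7). Middle was index 3 = 7.
New length even (8). New median = avg of two middle elements.
x = 25: 4 elements are < x, 3 elements are > x.
New sorted list: [-12, -6, 5, 7, 25, 27, 30, 32]
New median = 16

Answer: 16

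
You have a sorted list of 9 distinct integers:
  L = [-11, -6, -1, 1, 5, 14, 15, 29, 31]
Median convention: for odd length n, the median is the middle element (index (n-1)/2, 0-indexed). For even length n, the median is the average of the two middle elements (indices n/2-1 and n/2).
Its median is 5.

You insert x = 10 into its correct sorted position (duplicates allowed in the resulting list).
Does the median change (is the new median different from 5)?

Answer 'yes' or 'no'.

Old median = 5
Insert x = 10
New median = 15/2
Changed? yes

Answer: yes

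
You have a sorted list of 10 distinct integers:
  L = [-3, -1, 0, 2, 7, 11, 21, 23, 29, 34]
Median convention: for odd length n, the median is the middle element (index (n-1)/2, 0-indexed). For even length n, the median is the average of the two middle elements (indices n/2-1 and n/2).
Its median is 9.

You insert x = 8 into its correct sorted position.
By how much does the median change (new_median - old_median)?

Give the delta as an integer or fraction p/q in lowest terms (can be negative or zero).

Old median = 9
After inserting x = 8: new sorted = [-3, -1, 0, 2, 7, 8, 11, 21, 23, 29, 34]
New median = 8
Delta = 8 - 9 = -1

Answer: -1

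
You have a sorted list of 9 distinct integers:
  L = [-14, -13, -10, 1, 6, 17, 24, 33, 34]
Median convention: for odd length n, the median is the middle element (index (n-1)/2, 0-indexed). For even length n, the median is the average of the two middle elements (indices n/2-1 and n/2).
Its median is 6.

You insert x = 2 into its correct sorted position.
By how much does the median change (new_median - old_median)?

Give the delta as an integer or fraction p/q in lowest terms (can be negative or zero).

Answer: -2

Derivation:
Old median = 6
After inserting x = 2: new sorted = [-14, -13, -10, 1, 2, 6, 17, 24, 33, 34]
New median = 4
Delta = 4 - 6 = -2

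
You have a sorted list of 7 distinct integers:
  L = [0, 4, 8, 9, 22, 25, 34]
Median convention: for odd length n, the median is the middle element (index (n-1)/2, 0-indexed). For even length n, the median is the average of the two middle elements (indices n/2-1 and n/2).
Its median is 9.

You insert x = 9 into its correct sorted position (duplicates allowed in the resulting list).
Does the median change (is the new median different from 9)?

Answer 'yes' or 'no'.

Old median = 9
Insert x = 9
New median = 9
Changed? no

Answer: no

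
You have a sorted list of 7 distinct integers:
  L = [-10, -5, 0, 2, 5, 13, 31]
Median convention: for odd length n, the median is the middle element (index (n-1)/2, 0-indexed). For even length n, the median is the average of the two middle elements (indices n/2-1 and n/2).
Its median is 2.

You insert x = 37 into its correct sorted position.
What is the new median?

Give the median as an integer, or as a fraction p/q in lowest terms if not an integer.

Answer: 7/2

Derivation:
Old list (sorted, length 7): [-10, -5, 0, 2, 5, 13, 31]
Old median = 2
Insert x = 37
Old length odd (7). Middle was index 3 = 2.
New length even (8). New median = avg of two middle elements.
x = 37: 7 elements are < x, 0 elements are > x.
New sorted list: [-10, -5, 0, 2, 5, 13, 31, 37]
New median = 7/2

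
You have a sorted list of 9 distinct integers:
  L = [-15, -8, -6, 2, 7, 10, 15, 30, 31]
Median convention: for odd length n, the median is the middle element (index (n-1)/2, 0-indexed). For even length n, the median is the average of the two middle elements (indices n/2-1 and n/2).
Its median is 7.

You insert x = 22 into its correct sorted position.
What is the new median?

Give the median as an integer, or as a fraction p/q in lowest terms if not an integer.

Old list (sorted, length 9): [-15, -8, -6, 2, 7, 10, 15, 30, 31]
Old median = 7
Insert x = 22
Old length odd (9). Middle was index 4 = 7.
New length even (10). New median = avg of two middle elements.
x = 22: 7 elements are < x, 2 elements are > x.
New sorted list: [-15, -8, -6, 2, 7, 10, 15, 22, 30, 31]
New median = 17/2

Answer: 17/2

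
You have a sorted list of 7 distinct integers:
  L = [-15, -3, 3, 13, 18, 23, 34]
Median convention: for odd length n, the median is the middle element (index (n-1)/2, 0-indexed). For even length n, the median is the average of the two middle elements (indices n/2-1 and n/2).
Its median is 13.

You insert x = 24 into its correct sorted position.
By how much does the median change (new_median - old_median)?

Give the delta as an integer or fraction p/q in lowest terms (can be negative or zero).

Old median = 13
After inserting x = 24: new sorted = [-15, -3, 3, 13, 18, 23, 24, 34]
New median = 31/2
Delta = 31/2 - 13 = 5/2

Answer: 5/2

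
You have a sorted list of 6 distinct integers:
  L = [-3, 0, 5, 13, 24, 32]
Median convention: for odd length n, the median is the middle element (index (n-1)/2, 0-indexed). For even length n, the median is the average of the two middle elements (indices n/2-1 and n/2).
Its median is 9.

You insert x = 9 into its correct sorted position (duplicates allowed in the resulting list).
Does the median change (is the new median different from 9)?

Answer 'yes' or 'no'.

Old median = 9
Insert x = 9
New median = 9
Changed? no

Answer: no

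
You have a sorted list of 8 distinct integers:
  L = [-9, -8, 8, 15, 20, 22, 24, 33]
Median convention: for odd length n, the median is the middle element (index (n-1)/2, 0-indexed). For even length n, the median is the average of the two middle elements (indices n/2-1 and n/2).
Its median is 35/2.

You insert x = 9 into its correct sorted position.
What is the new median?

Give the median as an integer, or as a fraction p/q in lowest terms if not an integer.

Old list (sorted, length 8): [-9, -8, 8, 15, 20, 22, 24, 33]
Old median = 35/2
Insert x = 9
Old length even (8). Middle pair: indices 3,4 = 15,20.
New length odd (9). New median = single middle element.
x = 9: 3 elements are < x, 5 elements are > x.
New sorted list: [-9, -8, 8, 9, 15, 20, 22, 24, 33]
New median = 15

Answer: 15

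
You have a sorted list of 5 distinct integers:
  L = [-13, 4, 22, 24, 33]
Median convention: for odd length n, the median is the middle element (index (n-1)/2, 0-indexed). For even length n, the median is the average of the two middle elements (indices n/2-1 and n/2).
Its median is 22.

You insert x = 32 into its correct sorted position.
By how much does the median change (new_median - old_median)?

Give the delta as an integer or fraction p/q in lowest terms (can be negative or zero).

Old median = 22
After inserting x = 32: new sorted = [-13, 4, 22, 24, 32, 33]
New median = 23
Delta = 23 - 22 = 1

Answer: 1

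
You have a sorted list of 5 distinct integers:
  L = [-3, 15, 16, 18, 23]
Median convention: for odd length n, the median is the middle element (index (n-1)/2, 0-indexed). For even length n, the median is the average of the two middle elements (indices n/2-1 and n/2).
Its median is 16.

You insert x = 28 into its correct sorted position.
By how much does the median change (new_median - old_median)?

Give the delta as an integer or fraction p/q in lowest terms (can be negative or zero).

Old median = 16
After inserting x = 28: new sorted = [-3, 15, 16, 18, 23, 28]
New median = 17
Delta = 17 - 16 = 1

Answer: 1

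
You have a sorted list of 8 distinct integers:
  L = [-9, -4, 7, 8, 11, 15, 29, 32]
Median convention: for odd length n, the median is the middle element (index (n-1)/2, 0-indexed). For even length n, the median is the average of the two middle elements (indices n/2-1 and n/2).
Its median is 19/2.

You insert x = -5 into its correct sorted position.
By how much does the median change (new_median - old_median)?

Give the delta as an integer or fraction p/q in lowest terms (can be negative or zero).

Answer: -3/2

Derivation:
Old median = 19/2
After inserting x = -5: new sorted = [-9, -5, -4, 7, 8, 11, 15, 29, 32]
New median = 8
Delta = 8 - 19/2 = -3/2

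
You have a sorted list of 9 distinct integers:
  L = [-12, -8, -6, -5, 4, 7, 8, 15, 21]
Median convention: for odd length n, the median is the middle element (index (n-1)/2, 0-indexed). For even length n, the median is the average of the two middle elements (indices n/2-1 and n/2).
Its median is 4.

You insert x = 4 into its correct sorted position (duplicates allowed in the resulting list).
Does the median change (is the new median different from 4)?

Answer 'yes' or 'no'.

Old median = 4
Insert x = 4
New median = 4
Changed? no

Answer: no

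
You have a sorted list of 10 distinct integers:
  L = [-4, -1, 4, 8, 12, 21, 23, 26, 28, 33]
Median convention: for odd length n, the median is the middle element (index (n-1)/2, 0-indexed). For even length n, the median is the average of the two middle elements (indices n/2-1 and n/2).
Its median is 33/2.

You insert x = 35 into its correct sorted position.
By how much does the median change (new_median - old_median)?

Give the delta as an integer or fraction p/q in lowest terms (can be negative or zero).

Answer: 9/2

Derivation:
Old median = 33/2
After inserting x = 35: new sorted = [-4, -1, 4, 8, 12, 21, 23, 26, 28, 33, 35]
New median = 21
Delta = 21 - 33/2 = 9/2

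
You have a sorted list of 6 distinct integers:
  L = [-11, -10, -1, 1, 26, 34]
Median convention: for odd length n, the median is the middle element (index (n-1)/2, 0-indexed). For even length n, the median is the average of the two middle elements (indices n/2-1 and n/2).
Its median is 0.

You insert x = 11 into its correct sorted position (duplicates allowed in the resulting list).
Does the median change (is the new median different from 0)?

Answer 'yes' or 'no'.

Old median = 0
Insert x = 11
New median = 1
Changed? yes

Answer: yes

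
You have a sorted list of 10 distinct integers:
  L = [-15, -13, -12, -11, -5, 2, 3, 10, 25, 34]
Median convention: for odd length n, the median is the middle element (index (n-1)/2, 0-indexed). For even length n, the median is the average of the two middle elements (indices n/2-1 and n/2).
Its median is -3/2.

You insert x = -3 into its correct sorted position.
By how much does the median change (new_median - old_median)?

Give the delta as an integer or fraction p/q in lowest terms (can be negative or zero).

Answer: -3/2

Derivation:
Old median = -3/2
After inserting x = -3: new sorted = [-15, -13, -12, -11, -5, -3, 2, 3, 10, 25, 34]
New median = -3
Delta = -3 - -3/2 = -3/2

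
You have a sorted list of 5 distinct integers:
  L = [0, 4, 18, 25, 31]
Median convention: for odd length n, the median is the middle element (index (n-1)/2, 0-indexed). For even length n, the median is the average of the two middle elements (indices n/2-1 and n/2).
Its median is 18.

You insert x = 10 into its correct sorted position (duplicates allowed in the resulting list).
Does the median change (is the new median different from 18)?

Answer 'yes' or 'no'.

Answer: yes

Derivation:
Old median = 18
Insert x = 10
New median = 14
Changed? yes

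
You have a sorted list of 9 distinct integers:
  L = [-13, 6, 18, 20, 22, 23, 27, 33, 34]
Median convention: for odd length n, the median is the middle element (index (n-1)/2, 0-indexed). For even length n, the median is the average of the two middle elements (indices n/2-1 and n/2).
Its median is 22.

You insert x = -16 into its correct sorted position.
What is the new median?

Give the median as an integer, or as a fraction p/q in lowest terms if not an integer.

Old list (sorted, length 9): [-13, 6, 18, 20, 22, 23, 27, 33, 34]
Old median = 22
Insert x = -16
Old length odd (9). Middle was index 4 = 22.
New length even (10). New median = avg of two middle elements.
x = -16: 0 elements are < x, 9 elements are > x.
New sorted list: [-16, -13, 6, 18, 20, 22, 23, 27, 33, 34]
New median = 21

Answer: 21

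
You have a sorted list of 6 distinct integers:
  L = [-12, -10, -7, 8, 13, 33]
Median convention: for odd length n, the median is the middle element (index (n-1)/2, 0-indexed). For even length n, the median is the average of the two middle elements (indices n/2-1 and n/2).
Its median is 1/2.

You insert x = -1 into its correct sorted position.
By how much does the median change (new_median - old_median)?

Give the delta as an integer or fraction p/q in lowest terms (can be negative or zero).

Answer: -3/2

Derivation:
Old median = 1/2
After inserting x = -1: new sorted = [-12, -10, -7, -1, 8, 13, 33]
New median = -1
Delta = -1 - 1/2 = -3/2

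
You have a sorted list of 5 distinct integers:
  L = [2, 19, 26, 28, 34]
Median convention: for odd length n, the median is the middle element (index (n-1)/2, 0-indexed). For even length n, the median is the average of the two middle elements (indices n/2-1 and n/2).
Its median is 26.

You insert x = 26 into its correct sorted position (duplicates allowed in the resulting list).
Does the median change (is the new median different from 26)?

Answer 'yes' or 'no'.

Answer: no

Derivation:
Old median = 26
Insert x = 26
New median = 26
Changed? no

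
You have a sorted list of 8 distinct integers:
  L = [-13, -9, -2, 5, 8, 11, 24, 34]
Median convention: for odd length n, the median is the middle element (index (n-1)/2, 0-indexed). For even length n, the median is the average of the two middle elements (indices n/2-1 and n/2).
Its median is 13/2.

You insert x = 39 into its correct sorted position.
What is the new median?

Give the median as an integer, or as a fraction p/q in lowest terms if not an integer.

Answer: 8

Derivation:
Old list (sorted, length 8): [-13, -9, -2, 5, 8, 11, 24, 34]
Old median = 13/2
Insert x = 39
Old length even (8). Middle pair: indices 3,4 = 5,8.
New length odd (9). New median = single middle element.
x = 39: 8 elements are < x, 0 elements are > x.
New sorted list: [-13, -9, -2, 5, 8, 11, 24, 34, 39]
New median = 8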